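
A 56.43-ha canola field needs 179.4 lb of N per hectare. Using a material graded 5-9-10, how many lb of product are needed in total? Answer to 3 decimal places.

Product per hectare = 179.4 / 5% = 3588 lb.
Total product = 3588 × 56.43 = 202470.84 lb.

202470.840 lb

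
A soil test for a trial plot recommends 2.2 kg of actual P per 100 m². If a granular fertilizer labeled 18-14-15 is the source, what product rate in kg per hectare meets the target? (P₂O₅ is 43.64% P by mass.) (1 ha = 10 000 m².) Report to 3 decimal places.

3600.890 kg of product per hectare

As P₂O₅: 2.2 / 0.4364 = 5.04125 kg per 100 m².
Product per 100 m² = 5.04125 / 14% = 36.0089 kg.
Convert to per hectare: 36.0089 × 100 = 3600.8904 kg.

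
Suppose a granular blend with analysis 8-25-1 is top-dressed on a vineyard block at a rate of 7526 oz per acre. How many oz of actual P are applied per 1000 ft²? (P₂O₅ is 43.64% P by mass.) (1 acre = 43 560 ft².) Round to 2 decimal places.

18.85 oz P per thousand sq ft

P₂O₅ per acre = 7526 × 25% = 1881.5 oz.
Elemental P = 1881.5 × 0.4364 = 821.087 oz per acre.
Convert to per 1000 ft²: 821.087 × 0.0229568 = 18.8496 oz.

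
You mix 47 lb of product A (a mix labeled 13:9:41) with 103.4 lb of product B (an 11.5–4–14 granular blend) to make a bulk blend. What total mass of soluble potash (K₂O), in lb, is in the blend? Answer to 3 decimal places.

K₂O mass = 41%×47 + 14%×103.4 = 33.746 lb.

33.746 lb K₂O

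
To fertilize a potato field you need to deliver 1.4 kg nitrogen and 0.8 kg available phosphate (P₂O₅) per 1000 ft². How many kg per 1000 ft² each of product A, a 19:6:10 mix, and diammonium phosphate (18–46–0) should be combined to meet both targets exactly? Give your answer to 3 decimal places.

6.527 kg product A, 0.888 kg diammonium phosphate

With a, b = kg per 1000 ft² of product A and diammonium phosphate:
N: 0.19·a + 0.18·b = 1.4
P₂O₅: 0.06·a + 0.46·b = 0.8
Eliminate b: (row1) − 0.18/0.46·(row2) → 0.166522·a = 1.08696, so a = 6.52742.
Then b = (0.8 − 0.06·6.52742) / 0.46 = 0.887728.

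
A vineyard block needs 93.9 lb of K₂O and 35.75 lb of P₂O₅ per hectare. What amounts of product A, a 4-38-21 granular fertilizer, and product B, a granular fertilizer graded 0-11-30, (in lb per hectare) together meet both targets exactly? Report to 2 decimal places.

With a, b = lb per hectare of product A and product B:
K₂O: 0.21·a + 0.3·b = 93.9
P₂O₅: 0.38·a + 0.11·b = 35.75
Eliminate a: (row1) − 0.21/0.38·(row2) → 0.239211·b = 74.1434, so b = 309.9505.
Back-substitute: a = (93.9 − 0.3·309.9505) / 0.21 = 4.35644.

4.36 lb product A, 309.95 lb product B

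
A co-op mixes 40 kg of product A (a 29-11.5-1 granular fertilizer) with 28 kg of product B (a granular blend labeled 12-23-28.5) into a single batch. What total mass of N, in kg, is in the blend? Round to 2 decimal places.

14.96 kg N

N mass = 29%×40 + 12%×28 = 14.96 kg.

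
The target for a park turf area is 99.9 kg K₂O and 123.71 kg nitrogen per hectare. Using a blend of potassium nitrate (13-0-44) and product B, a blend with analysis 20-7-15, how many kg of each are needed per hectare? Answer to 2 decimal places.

20.78 kg potassium nitrate, 605.04 kg product B

Per-hectare balance (a = potassium nitrate, b = product B):
K₂O: 0.44·a + 0.15·b = 99.9
N: 0.13·a + 0.2·b = 123.71
Eliminate b: (row1) − 0.15/0.2·(row2) → 0.3425·a = 7.1175, so a = 20.781.
Then b = (123.71 − 0.13·20.781) / 0.2 = 605.042.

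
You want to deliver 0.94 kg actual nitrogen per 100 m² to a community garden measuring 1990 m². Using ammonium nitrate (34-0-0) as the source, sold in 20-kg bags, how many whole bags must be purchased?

3 bags

Product per 100 m² = 0.94 / 34% = 2.76471 kg.
Total product = 2.76471 × 1990 / 100 = 55.0176 kg.
Bags = ⌈55.0176 / 20⌉ = 3.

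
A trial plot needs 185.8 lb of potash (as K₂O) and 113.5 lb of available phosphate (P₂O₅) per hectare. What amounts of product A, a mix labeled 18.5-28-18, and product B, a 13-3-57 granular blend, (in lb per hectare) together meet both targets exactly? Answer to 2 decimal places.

383.40 lb product A, 204.89 lb product B

Per-hectare balance (a = product A, b = product B):
K₂O: 0.18·a + 0.57·b = 185.8
P₂O₅: 0.28·a + 0.03·b = 113.5
Solving simultaneously: a = 383.4047, b = 204.8898.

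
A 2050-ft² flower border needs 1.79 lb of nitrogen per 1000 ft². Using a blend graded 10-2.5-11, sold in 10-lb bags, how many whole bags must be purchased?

Product per 1000 ft² = 1.79 / 10% = 17.9 lb.
Total product = 17.9 × 2050 / 1000 = 36.695 lb.
Bags = ⌈36.695 / 10⌉ = 4.

4 bags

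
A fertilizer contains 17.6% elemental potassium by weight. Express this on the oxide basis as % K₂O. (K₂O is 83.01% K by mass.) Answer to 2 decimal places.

21.20% K₂O

%K₂O = 17.6 / 0.8301 = 21.2023%.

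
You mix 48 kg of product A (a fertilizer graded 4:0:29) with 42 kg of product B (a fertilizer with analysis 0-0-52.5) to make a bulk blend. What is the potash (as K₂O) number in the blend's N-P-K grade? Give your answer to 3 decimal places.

39.967% K₂O

Total mass = 48 + 42 = 90 kg.
K₂O mass = 29%×48 + 52.5%×42 = 35.97 kg.
% K₂O = 35.97 / 90 = 39.9667%.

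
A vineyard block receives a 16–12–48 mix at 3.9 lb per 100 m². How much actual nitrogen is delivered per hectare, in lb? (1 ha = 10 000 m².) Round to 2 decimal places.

62.40 lb N per hectare

nitrogen per 100 m² = 3.9 × 16% = 0.624 lb.
Convert to per hectare: 0.624 × 100 = 62.4 lb.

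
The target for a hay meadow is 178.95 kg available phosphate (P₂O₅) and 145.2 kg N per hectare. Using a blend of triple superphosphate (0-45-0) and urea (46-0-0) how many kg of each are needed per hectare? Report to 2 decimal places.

With a, b = kg per hectare of triple superphosphate and urea:
P₂O₅: 0.45·a + 0·b = 178.95
N: 0·a + 0.46·b = 145.2
Solving simultaneously: a = 397.667, b = 315.652.

397.67 kg triple superphosphate, 315.65 kg urea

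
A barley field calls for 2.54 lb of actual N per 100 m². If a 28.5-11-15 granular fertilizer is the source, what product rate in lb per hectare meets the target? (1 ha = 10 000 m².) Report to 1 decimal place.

891.2 lb of product per hectare

Product per 100 m² = 2.54 / 28.5% = 8.91228 lb.
Convert to per hectare: 8.91228 × 100 = 891.228 lb.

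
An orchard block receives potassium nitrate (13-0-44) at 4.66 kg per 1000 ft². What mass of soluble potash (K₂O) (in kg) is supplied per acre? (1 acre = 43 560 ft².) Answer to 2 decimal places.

K₂O per 1000 ft² = 4.66 × 44% = 2.0504 kg.
Convert to per acre: 2.0504 × 43.56 = 89.3154 kg.

89.32 kg K₂O per acre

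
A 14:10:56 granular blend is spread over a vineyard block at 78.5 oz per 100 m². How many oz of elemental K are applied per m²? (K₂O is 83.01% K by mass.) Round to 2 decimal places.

K₂O per 100 m² = 78.5 × 56% = 43.96 oz.
Elemental K = 43.96 × 0.8301 = 36.4912 oz per 100 m².
Convert to per m²: 36.4912 × 0.01 = 0.364912 oz.

0.36 oz K per sq m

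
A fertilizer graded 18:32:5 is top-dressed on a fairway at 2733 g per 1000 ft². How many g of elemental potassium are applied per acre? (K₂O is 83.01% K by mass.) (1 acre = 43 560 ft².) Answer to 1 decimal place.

K₂O per 1000 ft² = 2733 × 5% = 136.65 g.
Elemental K = 136.65 × 0.8301 = 113.433 g per 1000 ft².
Convert to per acre: 113.433 × 43.56 = 4941.149 g.

4941.1 g K per acre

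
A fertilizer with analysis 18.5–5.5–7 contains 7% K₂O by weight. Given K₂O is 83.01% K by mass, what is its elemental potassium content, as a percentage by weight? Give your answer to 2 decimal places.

5.81% K

%K = 7 × 0.8301 = 5.8107%.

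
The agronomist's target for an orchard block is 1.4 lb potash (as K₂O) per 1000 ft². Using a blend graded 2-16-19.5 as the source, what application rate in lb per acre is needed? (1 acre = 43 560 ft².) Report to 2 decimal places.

312.74 lb of product per acre

Product per 1000 ft² = 1.4 / 19.5% = 7.17949 lb.
Convert to per acre: 7.17949 × 43.56 = 312.738 lb.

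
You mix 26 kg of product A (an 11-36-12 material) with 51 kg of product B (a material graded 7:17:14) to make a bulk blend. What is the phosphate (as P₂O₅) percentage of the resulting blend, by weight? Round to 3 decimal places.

23.416% P₂O₅

Total mass = 26 + 51 = 77 kg.
P₂O₅ mass = 36%×26 + 17%×51 = 18.03 kg.
% P₂O₅ = 18.03 / 77 = 23.4156%.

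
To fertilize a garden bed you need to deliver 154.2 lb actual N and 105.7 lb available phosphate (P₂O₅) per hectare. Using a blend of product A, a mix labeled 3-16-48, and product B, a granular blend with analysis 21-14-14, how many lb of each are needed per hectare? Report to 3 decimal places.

With a, b = lb per hectare of product A and product B:
N: 0.03·a + 0.21·b = 154.2
P₂O₅: 0.16·a + 0.14·b = 105.7
Solving simultaneously: a = 20.7143, b = 731.3265.

20.714 lb product A, 731.327 lb product B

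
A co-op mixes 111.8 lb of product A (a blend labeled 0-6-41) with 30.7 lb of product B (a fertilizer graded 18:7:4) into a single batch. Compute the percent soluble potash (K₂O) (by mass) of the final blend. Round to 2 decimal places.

33.03% K₂O

Total mass = 111.8 + 30.7 = 142.5 lb.
K₂O mass = 41%×111.8 + 4%×30.7 = 47.066 lb.
% K₂O = 47.066 / 142.5 = 33.0288%.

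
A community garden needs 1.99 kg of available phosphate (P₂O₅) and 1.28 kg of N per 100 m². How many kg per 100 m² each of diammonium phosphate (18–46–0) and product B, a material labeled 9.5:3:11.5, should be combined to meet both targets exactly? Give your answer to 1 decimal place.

3.9 kg diammonium phosphate, 6.0 kg product B

With a, b = kg per 100 m² of diammonium phosphate and product B:
P₂O₅: 0.46·a + 0.03·b = 1.99
N: 0.18·a + 0.095·b = 1.28
Solving simultaneously: a = 3.93342, b = 6.02089.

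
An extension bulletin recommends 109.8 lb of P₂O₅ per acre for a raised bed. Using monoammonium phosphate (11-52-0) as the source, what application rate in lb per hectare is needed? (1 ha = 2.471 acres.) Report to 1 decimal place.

521.8 lb of product per hectare

Product per acre = 109.8 / 52% = 211.154 lb.
Convert to per hectare: 211.154 × 2.471 = 521.761 lb.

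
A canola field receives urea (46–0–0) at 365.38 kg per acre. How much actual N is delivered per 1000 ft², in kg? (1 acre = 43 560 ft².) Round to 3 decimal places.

nitrogen per acre = 365.38 × 46% = 168.075 kg.
Convert to per 1000 ft²: 168.075 × 0.0229568 = 3.85847 kg.

3.858 kg N per thousand sq ft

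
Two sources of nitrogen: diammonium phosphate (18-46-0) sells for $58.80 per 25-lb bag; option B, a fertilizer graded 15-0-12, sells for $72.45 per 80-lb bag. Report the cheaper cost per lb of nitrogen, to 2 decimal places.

$6.04 per lb N (option B)

diammonium phosphate: N per bag = 25 × 18% = 4.5 lb; cost = 58.80 / 4.5 = $13.0667/lb N.
option B: N per bag = 80 × 15% = 12 lb; cost = 72.45 / 12 = $6.0375/lb N.
option B is cheaper.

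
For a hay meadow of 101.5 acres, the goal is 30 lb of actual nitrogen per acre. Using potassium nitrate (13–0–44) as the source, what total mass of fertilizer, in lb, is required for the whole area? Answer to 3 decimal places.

Product per acre = 30 / 13% = 230.769 lb.
Total product = 230.769 × 101.5 = 23423.0769 lb.

23423.077 lb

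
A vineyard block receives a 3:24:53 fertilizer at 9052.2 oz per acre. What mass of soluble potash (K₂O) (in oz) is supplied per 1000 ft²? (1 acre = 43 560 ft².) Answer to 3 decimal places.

110.139 oz K₂O per thousand sq ft

K₂O per acre = 9052.2 × 53% = 4797.67 oz.
Convert to per 1000 ft²: 4797.67 × 0.0229568 = 110.1393 oz.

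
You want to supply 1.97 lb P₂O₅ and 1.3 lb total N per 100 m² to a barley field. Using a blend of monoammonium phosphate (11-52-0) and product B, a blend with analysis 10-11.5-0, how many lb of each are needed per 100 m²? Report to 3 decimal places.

1.207 lb monoammonium phosphate, 11.672 lb product B

Let a = lb of monoammonium phosphate, b = lb of product B (per 100 m²).
P₂O₅: 0.52·a + 0.115·b = 1.97
N: 0.11·a + 0.1·b = 1.3
Solving simultaneously: a = 1.20712, b = 11.6722.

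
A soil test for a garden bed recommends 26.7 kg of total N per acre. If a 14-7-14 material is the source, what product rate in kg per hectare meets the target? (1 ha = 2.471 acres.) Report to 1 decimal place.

Product per acre = 26.7 / 14% = 190.714 kg.
Convert to per hectare: 190.714 × 2.471 = 471.255 kg.

471.3 kg of product per hectare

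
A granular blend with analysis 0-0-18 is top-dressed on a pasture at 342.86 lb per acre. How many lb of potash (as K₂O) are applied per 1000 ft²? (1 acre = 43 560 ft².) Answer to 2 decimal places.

1.42 lb K₂O per thousand sq ft

K₂O per acre = 342.86 × 18% = 61.7148 lb.
Convert to per 1000 ft²: 61.7148 × 0.0229568 = 1.41678 lb.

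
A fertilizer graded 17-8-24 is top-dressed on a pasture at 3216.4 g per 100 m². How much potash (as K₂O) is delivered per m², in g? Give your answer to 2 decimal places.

7.72 g K₂O per sq m

K₂O per 100 m² = 3216.4 × 24% = 771.936 g.
Convert to per m²: 771.936 × 0.01 = 7.71936 g.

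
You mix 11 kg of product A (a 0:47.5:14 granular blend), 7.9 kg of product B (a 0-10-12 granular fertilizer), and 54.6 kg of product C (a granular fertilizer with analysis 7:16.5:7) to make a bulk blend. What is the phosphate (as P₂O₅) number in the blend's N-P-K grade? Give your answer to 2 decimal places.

Total mass = 11 + 7.9 + 54.6 = 73.5 kg.
P₂O₅ mass = 47.5%×11 + 10%×7.9 + 16.5%×54.6 = 15.024 kg.
% P₂O₅ = 15.024 / 73.5 = 20.4408%.

20.44% P₂O₅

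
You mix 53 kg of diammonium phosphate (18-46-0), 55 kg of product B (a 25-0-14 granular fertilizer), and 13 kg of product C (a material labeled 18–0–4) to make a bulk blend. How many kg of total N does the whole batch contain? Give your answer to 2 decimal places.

N mass = 18%×53 + 25%×55 + 18%×13 = 25.63 kg.

25.63 kg N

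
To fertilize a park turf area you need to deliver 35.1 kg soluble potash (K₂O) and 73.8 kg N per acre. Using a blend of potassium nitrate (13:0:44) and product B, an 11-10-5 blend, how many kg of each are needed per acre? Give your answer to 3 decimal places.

Per-acre balance (a = potassium nitrate, b = product B):
K₂O: 0.44·a + 0.05·b = 35.1
N: 0.13·a + 0.11·b = 73.8
Eliminate b: (row1) − 0.05/0.11·(row2) → 0.380909·a = 1.55455, so a = 4.08115.
Then b = (73.8 − 0.13·4.08115) / 0.11 = 666.0859.

4.081 kg potassium nitrate, 666.086 kg product B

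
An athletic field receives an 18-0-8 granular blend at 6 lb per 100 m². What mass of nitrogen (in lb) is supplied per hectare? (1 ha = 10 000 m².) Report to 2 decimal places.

nitrogen per 100 m² = 6 × 18% = 1.08 lb.
Convert to per hectare: 1.08 × 100 = 108 lb.

108.00 lb N per hectare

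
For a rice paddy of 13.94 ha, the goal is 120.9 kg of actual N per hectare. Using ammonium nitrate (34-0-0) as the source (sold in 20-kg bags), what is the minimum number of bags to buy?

248 bags

Product per hectare = 120.9 / 34% = 355.588 kg.
Total product = 355.588 × 13.94 = 4956.9 kg.
Bags = ⌈4956.9 / 20⌉ = 248.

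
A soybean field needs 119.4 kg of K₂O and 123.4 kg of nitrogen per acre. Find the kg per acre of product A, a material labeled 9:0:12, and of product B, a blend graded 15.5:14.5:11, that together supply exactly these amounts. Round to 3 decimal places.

567.011 kg product A, 466.897 kg product B

With a, b = kg per acre of product A and product B:
K₂O: 0.12·a + 0.11·b = 119.4
N: 0.09·a + 0.155·b = 123.4
Eliminate b: (row1) − 0.11/0.155·(row2) → 0.056129·a = 31.8258, so a = 567.01149.
Then b = (123.4 − 0.09·567.01149) / 0.155 = 466.8966.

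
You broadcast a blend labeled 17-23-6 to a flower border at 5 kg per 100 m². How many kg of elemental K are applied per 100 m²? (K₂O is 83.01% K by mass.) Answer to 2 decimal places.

0.25 kg K per hundred sq m

K₂O per 100 m² = 5 × 6% = 0.3 kg.
Elemental K = 0.3 × 0.8301 = 0.24903 kg per 100 m².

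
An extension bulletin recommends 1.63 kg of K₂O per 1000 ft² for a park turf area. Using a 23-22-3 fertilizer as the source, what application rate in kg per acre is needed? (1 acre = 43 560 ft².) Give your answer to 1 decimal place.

2366.8 kg of product per acre

Product per 1000 ft² = 1.63 / 3% = 54.3333 kg.
Convert to per acre: 54.3333 × 43.56 = 2366.76 kg.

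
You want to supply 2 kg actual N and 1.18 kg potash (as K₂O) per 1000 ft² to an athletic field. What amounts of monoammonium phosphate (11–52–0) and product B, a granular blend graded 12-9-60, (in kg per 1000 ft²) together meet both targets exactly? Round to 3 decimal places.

16.036 kg monoammonium phosphate, 1.967 kg product B

Per-1000 ft² balance (a = monoammonium phosphate, b = product B):
N: 0.11·a + 0.12·b = 2
K₂O: 0·a + 0.6·b = 1.18
Solving simultaneously: a = 16.0364, b = 1.96667.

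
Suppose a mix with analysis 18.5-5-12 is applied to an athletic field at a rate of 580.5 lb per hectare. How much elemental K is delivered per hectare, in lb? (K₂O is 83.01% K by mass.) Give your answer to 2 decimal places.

K₂O per hectare = 580.5 × 12% = 69.66 lb.
Elemental K = 69.66 × 0.8301 = 57.8248 lb per hectare.

57.82 lb K per hectare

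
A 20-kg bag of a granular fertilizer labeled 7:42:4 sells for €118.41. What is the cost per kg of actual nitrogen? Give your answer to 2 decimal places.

N in bag = 20 × 7% = 1.4 kg.
Cost per kg N = €118.41 / 1.4 = €84.5786.

€84.58 per kg N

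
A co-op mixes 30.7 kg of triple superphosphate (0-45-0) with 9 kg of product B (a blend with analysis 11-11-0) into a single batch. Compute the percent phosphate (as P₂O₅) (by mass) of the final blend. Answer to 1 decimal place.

37.3% P₂O₅

Total mass = 30.7 + 9 = 39.7 kg.
P₂O₅ mass = 45%×30.7 + 11%×9 = 14.805 kg.
% P₂O₅ = 14.805 / 39.7 = 37.2922%.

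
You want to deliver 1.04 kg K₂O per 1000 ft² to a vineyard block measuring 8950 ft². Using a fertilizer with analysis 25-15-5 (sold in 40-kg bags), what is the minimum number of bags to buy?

5 bags

Product per 1000 ft² = 1.04 / 5% = 20.8 kg.
Total product = 20.8 × 8950 / 1000 = 186.16 kg.
Bags = ⌈186.16 / 40⌉ = 5.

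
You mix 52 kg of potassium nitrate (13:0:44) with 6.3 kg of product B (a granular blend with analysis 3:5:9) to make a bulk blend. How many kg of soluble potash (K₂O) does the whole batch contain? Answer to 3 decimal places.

K₂O mass = 44%×52 + 9%×6.3 = 23.447 kg.

23.447 kg K₂O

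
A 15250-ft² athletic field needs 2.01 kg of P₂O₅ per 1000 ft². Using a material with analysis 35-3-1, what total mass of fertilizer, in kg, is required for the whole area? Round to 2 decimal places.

1021.75 kg

Product per 1000 ft² = 2.01 / 3% = 67 kg.
Total product = 67 × 15250 / 1000 = 1021.75 kg.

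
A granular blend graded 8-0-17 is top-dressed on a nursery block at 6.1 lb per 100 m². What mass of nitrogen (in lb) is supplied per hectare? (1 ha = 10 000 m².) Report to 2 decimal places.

nitrogen per 100 m² = 6.1 × 8% = 0.488 lb.
Convert to per hectare: 0.488 × 100 = 48.8 lb.

48.80 lb N per hectare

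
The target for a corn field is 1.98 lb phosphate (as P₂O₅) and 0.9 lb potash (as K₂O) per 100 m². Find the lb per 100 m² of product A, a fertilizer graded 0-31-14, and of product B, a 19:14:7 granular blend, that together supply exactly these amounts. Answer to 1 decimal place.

Per-100 m² balance (a = product A, b = product B):
P₂O₅: 0.31·a + 0.14·b = 1.98
K₂O: 0.14·a + 0.07·b = 0.9
From row1: a = (1.98 − 0.14·b) / 0.31.
Into row2: 0.14·(1.98 − 0.14·b)/0.31 + 0.07·b = 0.9 → b = 0.857143, a = 6.

6.0 lb product A, 0.9 lb product B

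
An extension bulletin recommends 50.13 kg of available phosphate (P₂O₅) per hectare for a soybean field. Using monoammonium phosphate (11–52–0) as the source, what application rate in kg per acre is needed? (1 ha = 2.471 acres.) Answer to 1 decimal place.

39.0 kg of product per acre

Product per hectare = 50.13 / 52% = 96.4038 kg.
Convert to per acre: 96.4038 × 0.404694 = 39.0141 kg.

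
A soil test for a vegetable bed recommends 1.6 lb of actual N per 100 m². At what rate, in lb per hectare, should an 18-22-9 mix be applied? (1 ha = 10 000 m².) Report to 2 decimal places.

888.89 lb of product per hectare

Product per 100 m² = 1.6 / 18% = 8.88889 lb.
Convert to per hectare: 8.88889 × 100 = 888.889 lb.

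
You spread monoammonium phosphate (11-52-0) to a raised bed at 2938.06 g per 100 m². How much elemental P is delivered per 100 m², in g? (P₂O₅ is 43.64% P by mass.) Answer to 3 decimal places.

P₂O₅ per 100 m² = 2938.06 × 52% = 1527.79 g.
Elemental P = 1527.79 × 0.4364 = 666.7281 g per 100 m².

666.728 g P per hundred sq m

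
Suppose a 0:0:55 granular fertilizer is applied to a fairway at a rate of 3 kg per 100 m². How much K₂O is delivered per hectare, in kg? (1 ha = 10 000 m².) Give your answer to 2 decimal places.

K₂O per 100 m² = 3 × 55% = 1.65 kg.
Convert to per hectare: 1.65 × 100 = 165 kg.

165.00 kg K₂O per hectare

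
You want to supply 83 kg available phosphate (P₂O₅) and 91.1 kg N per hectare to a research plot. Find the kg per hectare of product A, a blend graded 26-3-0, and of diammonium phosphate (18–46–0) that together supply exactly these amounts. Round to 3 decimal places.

236.130 kg product A, 165.035 kg diammonium phosphate

Let a = kg of product A, b = kg of diammonium phosphate (per hectare).
P₂O₅: 0.03·a + 0.46·b = 83
N: 0.26·a + 0.18·b = 91.1
Eliminate b: (row1) − 0.46/0.18·(row2) → -0.634444·a = -149.811, so a = 236.1296.
Then b = (91.1 − 0.26·236.1296) / 0.18 = 165.03503.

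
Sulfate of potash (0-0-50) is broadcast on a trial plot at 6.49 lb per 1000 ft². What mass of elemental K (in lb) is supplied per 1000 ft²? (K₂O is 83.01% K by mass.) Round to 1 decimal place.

K₂O per 1000 ft² = 6.49 × 50% = 3.245 lb.
Elemental K = 3.245 × 0.8301 = 2.69367 lb per 1000 ft².

2.7 lb K per thousand sq ft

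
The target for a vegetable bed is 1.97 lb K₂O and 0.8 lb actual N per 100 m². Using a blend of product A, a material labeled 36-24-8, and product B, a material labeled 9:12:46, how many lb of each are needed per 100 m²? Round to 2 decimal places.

1.20 lb product A, 4.07 lb product B

With a, b = lb per 100 m² of product A and product B:
K₂O: 0.08·a + 0.46·b = 1.97
N: 0.36·a + 0.09·b = 0.8
From row1: a = (1.97 − 0.46·b) / 0.08.
Into row2: 0.36·(1.97 − 0.46·b)/0.08 + 0.09·b = 0.8 → b = 4.07323, a = 1.20391.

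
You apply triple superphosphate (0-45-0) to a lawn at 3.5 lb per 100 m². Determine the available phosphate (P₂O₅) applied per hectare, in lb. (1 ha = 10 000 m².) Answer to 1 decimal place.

157.5 lb P₂O₅ per hectare

P₂O₅ per 100 m² = 3.5 × 45% = 1.575 lb.
Convert to per hectare: 1.575 × 100 = 157.5 lb.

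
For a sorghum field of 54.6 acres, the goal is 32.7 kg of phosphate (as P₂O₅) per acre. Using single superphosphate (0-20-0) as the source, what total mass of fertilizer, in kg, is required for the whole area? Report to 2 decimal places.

Product per acre = 32.7 / 20% = 163.5 kg.
Total product = 163.5 × 54.6 = 8927.1 kg.

8927.10 kg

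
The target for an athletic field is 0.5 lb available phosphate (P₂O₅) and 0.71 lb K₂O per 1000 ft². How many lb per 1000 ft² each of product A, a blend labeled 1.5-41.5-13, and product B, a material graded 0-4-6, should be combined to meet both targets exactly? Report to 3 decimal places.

0.081 lb product A, 11.657 lb product B

Per-1000 ft² balance (a = product A, b = product B):
P₂O₅: 0.415·a + 0.04·b = 0.5
K₂O: 0.13·a + 0.06·b = 0.71
Solving simultaneously: a = 0.0812183, b = 11.6574.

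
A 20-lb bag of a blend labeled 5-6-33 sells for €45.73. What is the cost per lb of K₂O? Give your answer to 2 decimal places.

K₂O in bag = 20 × 33% = 6.6 lb.
Cost per lb K₂O = €45.73 / 6.6 = €6.9288.

€6.93 per lb K₂O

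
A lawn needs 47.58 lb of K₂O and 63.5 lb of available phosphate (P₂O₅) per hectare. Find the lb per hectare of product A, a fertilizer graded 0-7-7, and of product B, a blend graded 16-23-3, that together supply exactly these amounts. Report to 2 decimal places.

Per-hectare balance (a = product A, b = product B):
K₂O: 0.07·a + 0.03·b = 47.58
P₂O₅: 0.07·a + 0.23·b = 63.5
From row1: a = (47.58 − 0.03·b) / 0.07.
Into row2: 0.07·(47.58 − 0.03·b)/0.07 + 0.23·b = 63.5 → b = 79.6, a = 645.6.

645.60 lb product A, 79.60 lb product B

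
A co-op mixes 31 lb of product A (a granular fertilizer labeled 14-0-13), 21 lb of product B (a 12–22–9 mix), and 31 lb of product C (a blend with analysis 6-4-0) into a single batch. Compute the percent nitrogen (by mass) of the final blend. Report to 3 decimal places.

Total mass = 31 + 21 + 31 = 83 lb.
N mass = 14%×31 + 12%×21 + 6%×31 = 8.72 lb.
% N = 8.72 / 83 = 10.50602%.

10.506% N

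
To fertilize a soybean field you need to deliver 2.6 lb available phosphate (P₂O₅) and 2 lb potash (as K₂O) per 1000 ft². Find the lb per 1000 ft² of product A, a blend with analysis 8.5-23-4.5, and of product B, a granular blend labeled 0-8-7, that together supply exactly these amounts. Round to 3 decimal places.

1.760 lb product A, 27.440 lb product B

Per-1000 ft² balance (a = product A, b = product B):
P₂O₅: 0.23·a + 0.08·b = 2.6
K₂O: 0.045·a + 0.07·b = 2
Solving simultaneously: a = 1.76, b = 27.44.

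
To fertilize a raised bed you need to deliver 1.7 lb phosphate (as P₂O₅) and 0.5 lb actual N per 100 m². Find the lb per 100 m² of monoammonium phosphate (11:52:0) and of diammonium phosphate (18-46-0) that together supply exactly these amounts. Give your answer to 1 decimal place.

With a, b = lb per 100 m² of monoammonium phosphate and diammonium phosphate:
P₂O₅: 0.52·a + 0.46·b = 1.7
N: 0.11·a + 0.18·b = 0.5
Solving simultaneously: a = 1.76744, b = 1.69767.

1.8 lb monoammonium phosphate, 1.7 lb diammonium phosphate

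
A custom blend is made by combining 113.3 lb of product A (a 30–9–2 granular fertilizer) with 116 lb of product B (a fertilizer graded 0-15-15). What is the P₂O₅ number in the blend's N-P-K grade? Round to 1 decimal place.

12.0% P₂O₅

Total mass = 113.3 + 116 = 229.3 lb.
P₂O₅ mass = 9%×113.3 + 15%×116 = 27.597 lb.
% P₂O₅ = 27.597 / 229.3 = 12.0353%.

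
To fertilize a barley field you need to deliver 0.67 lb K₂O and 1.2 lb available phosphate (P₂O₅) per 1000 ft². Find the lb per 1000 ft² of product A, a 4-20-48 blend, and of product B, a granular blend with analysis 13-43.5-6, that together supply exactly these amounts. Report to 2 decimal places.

1.12 lb product A, 2.25 lb product B

With a, b = lb per 1000 ft² of product A and product B:
K₂O: 0.48·a + 0.06·b = 0.67
P₂O₅: 0.2·a + 0.435·b = 1.2
Eliminate a: (row1) − 0.48/0.2·(row2) → -0.984·b = -2.21, so b = 2.24593.
Back-substitute: a = (0.67 − 0.06·2.24593) / 0.48 = 1.11509.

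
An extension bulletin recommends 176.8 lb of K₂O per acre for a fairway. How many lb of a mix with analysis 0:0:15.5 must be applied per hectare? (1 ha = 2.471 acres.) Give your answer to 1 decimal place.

2818.5 lb of product per hectare

Product per acre = 176.8 / 15.5% = 1140.65 lb.
Convert to per hectare: 1140.65 × 2.471 = 2818.53 lb.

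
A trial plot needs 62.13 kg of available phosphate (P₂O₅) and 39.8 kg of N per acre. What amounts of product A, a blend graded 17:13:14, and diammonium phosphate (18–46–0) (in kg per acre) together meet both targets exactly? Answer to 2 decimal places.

130.01 kg product A, 98.32 kg diammonium phosphate

Let a = kg of product A, b = kg of diammonium phosphate (per acre).
P₂O₅: 0.13·a + 0.46·b = 62.13
N: 0.17·a + 0.18·b = 39.8
Eliminate a: (row1) − 0.13/0.17·(row2) → 0.322353·b = 31.6947, so b = 98.323.
Back-substitute: a = (62.13 − 0.46·98.323) / 0.13 = 130.011.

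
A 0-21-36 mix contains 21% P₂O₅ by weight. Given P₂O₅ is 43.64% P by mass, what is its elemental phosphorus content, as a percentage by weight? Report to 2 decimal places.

%P = 21 × 0.4364 = 9.1644%.

9.16% P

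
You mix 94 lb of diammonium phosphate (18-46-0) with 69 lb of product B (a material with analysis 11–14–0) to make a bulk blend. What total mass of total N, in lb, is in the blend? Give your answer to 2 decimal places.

N mass = 18%×94 + 11%×69 = 24.51 lb.

24.51 lb N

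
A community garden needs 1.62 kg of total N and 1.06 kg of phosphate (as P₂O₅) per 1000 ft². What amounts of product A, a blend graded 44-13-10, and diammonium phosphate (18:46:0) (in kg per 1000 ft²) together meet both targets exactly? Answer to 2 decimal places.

3.10 kg product A, 1.43 kg diammonium phosphate

Per-1000 ft² balance (a = product A, b = diammonium phosphate):
N: 0.44·a + 0.18·b = 1.62
P₂O₅: 0.13·a + 0.46·b = 1.06
From row1: a = (1.62 − 0.18·b) / 0.44.
Into row2: 0.13·(1.62 − 0.18·b)/0.44 + 0.46·b = 1.06 → b = 1.42905, a = 3.09721.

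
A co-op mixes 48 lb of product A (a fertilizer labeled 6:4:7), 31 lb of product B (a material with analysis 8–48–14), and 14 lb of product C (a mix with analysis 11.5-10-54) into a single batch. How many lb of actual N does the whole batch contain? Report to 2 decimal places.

N mass = 6%×48 + 8%×31 + 11.5%×14 = 6.97 lb.

6.97 lb N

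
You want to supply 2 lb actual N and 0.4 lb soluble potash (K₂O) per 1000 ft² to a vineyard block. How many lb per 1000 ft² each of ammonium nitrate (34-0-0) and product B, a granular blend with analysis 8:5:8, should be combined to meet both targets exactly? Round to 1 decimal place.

Per-1000 ft² balance (a = ammonium nitrate, b = product B):
N: 0.34·a + 0.08·b = 2
K₂O: 0·a + 0.08·b = 0.4
Solving simultaneously: a = 4.70588, b = 5.

4.7 lb ammonium nitrate, 5.0 lb product B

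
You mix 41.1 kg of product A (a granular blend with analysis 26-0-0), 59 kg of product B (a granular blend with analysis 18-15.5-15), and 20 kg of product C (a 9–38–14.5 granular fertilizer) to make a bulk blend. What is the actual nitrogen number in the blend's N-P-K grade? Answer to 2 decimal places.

Total mass = 41.1 + 59 + 20 = 120.1 kg.
N mass = 26%×41.1 + 18%×59 + 9%×20 = 23.106 kg.
% N = 23.106 / 120.1 = 19.239%.

19.24% N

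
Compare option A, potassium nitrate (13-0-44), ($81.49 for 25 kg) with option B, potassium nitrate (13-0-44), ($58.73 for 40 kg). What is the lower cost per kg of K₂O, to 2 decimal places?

$3.34 per kg K₂O (option B)

option A: K₂O per bag = 25 × 44% = 11 kg; cost = 81.49 / 11 = $7.4082/kg K₂O.
option B: K₂O per bag = 40 × 44% = 17.6 kg; cost = 58.73 / 17.6 = $3.3369/kg K₂O.
option B is cheaper.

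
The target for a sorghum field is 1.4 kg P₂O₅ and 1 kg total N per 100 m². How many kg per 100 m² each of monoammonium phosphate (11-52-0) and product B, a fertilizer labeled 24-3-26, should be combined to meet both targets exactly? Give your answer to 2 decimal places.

2.52 kg monoammonium phosphate, 3.01 kg product B

Let a = kg of monoammonium phosphate, b = kg of product B (per 100 m²).
P₂O₅: 0.52·a + 0.03·b = 1.4
N: 0.11·a + 0.24·b = 1
Eliminate b: (row1) − 0.03/0.24·(row2) → 0.50625·a = 1.275, so a = 2.51852.
Then b = (1 − 0.11·2.51852) / 0.24 = 3.01235.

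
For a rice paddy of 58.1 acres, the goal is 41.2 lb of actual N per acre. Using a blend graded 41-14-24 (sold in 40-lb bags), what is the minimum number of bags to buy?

146 bags

Product per acre = 41.2 / 41% = 100.488 lb.
Total product = 100.488 × 58.1 = 5838.34 lb.
Bags = ⌈5838.34 / 40⌉ = 146.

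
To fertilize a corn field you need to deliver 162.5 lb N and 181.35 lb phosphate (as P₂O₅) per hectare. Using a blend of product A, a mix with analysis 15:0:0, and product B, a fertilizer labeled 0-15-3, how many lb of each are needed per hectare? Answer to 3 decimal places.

1083.333 lb product A, 1209.000 lb product B

Per-hectare balance (a = product A, b = product B):
N: 0.15·a + 0·b = 162.5
P₂O₅: 0·a + 0.15·b = 181.35
Solving simultaneously: a = 1083.3333, b = 1209.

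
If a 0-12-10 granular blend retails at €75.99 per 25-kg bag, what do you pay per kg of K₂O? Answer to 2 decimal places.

K₂O in bag = 25 × 10% = 2.5 kg.
Cost per kg K₂O = €75.99 / 2.5 = €30.3960.

€30.40 per kg K₂O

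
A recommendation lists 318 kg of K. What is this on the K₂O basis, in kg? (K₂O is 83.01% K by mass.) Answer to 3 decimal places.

K₂O = 318 / 0.8301 = 383.0864 kg.

383.086 kg K₂O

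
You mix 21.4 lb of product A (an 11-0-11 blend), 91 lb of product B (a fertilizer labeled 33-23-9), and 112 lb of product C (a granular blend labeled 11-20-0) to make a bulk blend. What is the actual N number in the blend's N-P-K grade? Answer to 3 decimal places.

19.922% N

Total mass = 21.4 + 91 + 112 = 224.4 lb.
N mass = 11%×21.4 + 33%×91 + 11%×112 = 44.704 lb.
% N = 44.704 / 224.4 = 19.9216%.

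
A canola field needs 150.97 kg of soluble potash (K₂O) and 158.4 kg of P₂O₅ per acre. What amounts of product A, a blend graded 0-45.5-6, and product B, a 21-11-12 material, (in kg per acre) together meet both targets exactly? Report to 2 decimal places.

50.03 kg product A, 1233.07 kg product B

Per-acre balance (a = product A, b = product B):
K₂O: 0.06·a + 0.12·b = 150.97
P₂O₅: 0.455·a + 0.11·b = 158.4
Solving simultaneously: a = 50.0271, b = 1233.0698.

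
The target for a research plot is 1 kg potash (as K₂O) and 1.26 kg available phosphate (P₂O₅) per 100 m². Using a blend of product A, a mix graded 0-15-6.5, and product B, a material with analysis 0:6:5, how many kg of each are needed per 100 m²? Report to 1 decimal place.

0.8 kg product A, 18.9 kg product B

Let a = kg of product A, b = kg of product B (per 100 m²).
K₂O: 0.065·a + 0.05·b = 1
P₂O₅: 0.15·a + 0.06·b = 1.26
Eliminate a: (row1) − 0.065/0.15·(row2) → 0.024·b = 0.454, so b = 18.9167.
Back-substitute: a = (1 − 0.05·18.9167) / 0.065 = 0.833333.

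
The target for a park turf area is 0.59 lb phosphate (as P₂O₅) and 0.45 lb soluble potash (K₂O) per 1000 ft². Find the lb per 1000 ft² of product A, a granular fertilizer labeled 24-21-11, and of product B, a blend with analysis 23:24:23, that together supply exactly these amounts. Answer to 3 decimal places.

Let a = lb of product A, b = lb of product B (per 1000 ft²).
P₂O₅: 0.21·a + 0.24·b = 0.59
K₂O: 0.11·a + 0.23·b = 0.45
Eliminate b: (row1) − 0.24/0.23·(row2) → 0.0952174·a = 0.120435, so a = 1.26484.
Then b = (0.45 − 0.11·1.26484) / 0.23 = 1.3516.

1.265 lb product A, 1.352 lb product B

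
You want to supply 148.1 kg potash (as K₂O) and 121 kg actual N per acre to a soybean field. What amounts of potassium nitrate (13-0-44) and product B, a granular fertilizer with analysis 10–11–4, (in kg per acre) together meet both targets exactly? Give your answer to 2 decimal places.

With a, b = kg per acre of potassium nitrate and product B:
K₂O: 0.44·a + 0.04·b = 148.1
N: 0.13·a + 0.1·b = 121
Eliminate a: (row1) − 0.44/0.13·(row2) → -0.298462·b = -261.438, so b = 875.954.
Back-substitute: a = (148.1 − 0.04·875.954) / 0.44 = 256.959.

256.96 kg potassium nitrate, 875.95 kg product B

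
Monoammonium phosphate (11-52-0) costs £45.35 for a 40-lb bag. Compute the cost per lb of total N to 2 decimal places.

£10.31 per lb N

N in bag = 40 × 11% = 4.4 lb.
Cost per lb N = £45.35 / 4.4 = £10.3068.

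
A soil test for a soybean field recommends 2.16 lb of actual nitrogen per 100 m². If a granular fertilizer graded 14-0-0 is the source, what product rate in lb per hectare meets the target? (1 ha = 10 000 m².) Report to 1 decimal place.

1542.9 lb of product per hectare

Product per 100 m² = 2.16 / 14% = 15.4286 lb.
Convert to per hectare: 15.4286 × 100 = 1542.86 lb.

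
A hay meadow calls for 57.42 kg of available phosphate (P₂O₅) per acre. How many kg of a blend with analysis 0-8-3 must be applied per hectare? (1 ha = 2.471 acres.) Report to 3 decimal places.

Product per acre = 57.42 / 8% = 717.75 kg.
Convert to per hectare: 717.75 × 2.471 = 1773.5602 kg.

1773.560 kg of product per hectare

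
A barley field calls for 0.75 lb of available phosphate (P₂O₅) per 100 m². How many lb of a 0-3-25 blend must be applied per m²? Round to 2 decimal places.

0.25 lb of product per sq m

Product per 100 m² = 0.75 / 3% = 25 lb.
Convert to per m²: 25 × 0.01 = 0.25 lb.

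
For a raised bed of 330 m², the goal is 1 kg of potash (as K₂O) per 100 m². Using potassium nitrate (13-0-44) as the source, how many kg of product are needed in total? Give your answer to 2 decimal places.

Product per 100 m² = 1 / 44% = 2.27273 kg.
Total product = 2.27273 × 330 / 100 = 7.5 kg.

7.50 kg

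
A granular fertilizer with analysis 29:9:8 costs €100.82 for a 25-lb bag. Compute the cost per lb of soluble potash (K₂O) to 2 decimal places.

€50.41 per lb K₂O

K₂O in bag = 25 × 8% = 2 lb.
Cost per lb K₂O = €100.82 / 2 = €50.4100.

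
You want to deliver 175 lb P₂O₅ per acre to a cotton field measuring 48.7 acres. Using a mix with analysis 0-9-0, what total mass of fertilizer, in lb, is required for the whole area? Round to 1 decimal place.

Product per acre = 175 / 9% = 1944.44 lb.
Total product = 1944.44 × 48.7 = 94694.44 lb.

94694.4 lb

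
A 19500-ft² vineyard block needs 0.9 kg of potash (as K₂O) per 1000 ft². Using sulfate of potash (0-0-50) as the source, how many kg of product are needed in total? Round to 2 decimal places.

35.10 kg

Product per 1000 ft² = 0.9 / 50% = 1.8 kg.
Total product = 1.8 × 19500 / 1000 = 35.1 kg.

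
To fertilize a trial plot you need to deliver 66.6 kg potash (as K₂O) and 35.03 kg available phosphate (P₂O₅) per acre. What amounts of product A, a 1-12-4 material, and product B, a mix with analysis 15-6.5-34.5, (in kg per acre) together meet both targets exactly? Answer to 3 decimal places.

Let a = kg of product A, b = kg of product B (per acre).
K₂O: 0.04·a + 0.345·b = 66.6
P₂O₅: 0.12·a + 0.065·b = 35.03
Eliminate b: (row1) − 0.345/0.065·(row2) → -0.596923·a = -119.328, so a = 199.9059.
Then b = (35.03 − 0.12·199.9059) / 0.065 = 169.86598.

199.906 kg product A, 169.866 kg product B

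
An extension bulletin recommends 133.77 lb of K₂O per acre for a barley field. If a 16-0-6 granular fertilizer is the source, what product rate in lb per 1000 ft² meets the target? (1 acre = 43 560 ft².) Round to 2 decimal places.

51.18 lb of product per thousand sq ft

Product per acre = 133.77 / 6% = 2229.5 lb.
Convert to per 1000 ft²: 2229.5 × 0.0229568 = 51.1823 lb.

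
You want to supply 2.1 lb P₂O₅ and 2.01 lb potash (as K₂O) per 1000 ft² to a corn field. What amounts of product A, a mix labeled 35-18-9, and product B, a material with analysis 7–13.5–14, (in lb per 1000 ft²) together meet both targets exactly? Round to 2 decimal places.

1.74 lb product A, 13.24 lb product B

With a, b = lb per 1000 ft² of product A and product B:
P₂O₅: 0.18·a + 0.135·b = 2.1
K₂O: 0.09·a + 0.14·b = 2.01
Eliminate a: (row1) − 0.18/0.09·(row2) → -0.145·b = -1.92, so b = 13.2414.
Back-substitute: a = (2.1 − 0.135·13.2414) / 0.18 = 1.73563.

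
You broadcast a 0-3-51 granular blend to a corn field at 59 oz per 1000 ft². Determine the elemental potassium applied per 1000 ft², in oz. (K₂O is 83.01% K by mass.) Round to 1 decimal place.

K₂O per 1000 ft² = 59 × 51% = 30.09 oz.
Elemental K = 30.09 × 0.8301 = 24.9777 oz per 1000 ft².

25.0 oz K per thousand sq ft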